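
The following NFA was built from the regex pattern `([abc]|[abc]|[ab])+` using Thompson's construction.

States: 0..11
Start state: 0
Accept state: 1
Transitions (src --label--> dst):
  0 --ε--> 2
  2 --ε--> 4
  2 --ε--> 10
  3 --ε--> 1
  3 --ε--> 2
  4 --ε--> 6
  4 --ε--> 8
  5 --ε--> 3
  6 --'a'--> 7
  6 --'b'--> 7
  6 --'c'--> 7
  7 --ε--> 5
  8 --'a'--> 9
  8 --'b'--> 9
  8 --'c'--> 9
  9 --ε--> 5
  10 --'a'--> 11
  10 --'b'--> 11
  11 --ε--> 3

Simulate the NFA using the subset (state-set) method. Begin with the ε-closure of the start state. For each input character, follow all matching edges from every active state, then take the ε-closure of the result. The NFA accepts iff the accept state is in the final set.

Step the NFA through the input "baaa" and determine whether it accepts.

Answer: ACCEPT

Trace:
initial (ε-close {0}): {0,2,4,6,8,10}
'b' @ 1: {1,2,3,4,5,6,7,8,9,10,11}  (accept∈set)
'a' @ 2: {1,2,3,4,5,6,7,8,9,10,11}  (accept∈set)
'a' @ 3: {1,2,3,4,5,6,7,8,9,10,11}  (accept∈set)
'a' @ 4: {1,2,3,4,5,6,7,8,9,10,11}  (accept∈set)
final: {1,2,3,4,5,6,7,8,9,10,11}; accept 1 in set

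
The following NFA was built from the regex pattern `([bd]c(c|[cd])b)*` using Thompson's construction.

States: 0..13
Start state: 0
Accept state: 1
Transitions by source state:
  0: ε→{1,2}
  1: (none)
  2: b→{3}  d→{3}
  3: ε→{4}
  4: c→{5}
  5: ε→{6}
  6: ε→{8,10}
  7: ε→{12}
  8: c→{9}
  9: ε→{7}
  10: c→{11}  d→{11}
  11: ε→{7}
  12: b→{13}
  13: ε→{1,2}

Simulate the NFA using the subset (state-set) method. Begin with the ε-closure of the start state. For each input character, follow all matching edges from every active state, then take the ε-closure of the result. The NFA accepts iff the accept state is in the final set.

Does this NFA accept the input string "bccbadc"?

Answer: REJECT

Trace:
start: ε-closure({0}) = {0,1,2}
'b' @ 1: {3,4}
'c' @ 2: {5,6,8,10}
'c' @ 3: {7,9,11,12}
'b' @ 4: {1,2,13}  [accepting]
'a' @ 5: {}  — state set empty
rest 'dc' ignored (set empty)
final: {}; accept 1 not in set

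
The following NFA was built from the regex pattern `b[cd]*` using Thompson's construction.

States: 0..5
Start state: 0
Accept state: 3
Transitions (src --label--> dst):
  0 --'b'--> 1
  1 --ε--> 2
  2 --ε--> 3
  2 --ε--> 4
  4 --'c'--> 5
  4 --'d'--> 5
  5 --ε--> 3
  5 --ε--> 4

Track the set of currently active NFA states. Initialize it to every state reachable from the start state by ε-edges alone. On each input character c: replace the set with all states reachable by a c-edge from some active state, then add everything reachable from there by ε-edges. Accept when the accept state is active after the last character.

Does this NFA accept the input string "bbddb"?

initial (ε-close {0}): {0}
'b' @ 1: {1,2,3,4}  (accept∈set)
'b' @ 2: {}  — dead — no transitions
rest 'ddb' ignored (set empty)
final: {}; accept 3 not in set

Answer: REJECT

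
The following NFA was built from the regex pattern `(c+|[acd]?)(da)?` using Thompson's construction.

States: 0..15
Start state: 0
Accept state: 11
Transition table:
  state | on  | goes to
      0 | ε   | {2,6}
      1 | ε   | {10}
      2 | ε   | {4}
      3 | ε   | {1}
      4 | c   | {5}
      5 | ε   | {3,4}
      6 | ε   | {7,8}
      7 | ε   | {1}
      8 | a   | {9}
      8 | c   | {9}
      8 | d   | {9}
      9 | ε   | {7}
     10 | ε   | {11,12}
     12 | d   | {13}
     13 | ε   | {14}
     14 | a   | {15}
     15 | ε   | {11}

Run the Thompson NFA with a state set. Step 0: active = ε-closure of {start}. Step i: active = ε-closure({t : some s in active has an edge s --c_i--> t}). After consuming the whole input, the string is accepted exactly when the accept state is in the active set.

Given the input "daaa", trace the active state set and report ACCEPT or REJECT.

start: ε-closure({0}) = {0,1,2,4,6,7,8,10,11,12}
'd' @ 1: {1,7,9,10,11,12,13,14}  (accept∈set)
'a' @ 2: {11,15}  (accept∈set)
'a' @ 3: {}  — dead — no transitions
rest 'a' ignored (set empty)
end set {} — state 11 not in

Answer: REJECT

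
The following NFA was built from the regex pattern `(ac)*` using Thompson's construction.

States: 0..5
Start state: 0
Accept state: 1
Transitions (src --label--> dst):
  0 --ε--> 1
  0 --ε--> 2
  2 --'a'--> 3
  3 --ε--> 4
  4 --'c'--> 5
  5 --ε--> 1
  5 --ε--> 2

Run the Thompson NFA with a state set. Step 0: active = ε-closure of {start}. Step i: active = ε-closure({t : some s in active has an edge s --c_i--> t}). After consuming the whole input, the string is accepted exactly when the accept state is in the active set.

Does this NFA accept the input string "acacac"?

Answer: ACCEPT

Steps:
S₀ = ε-closure({0}) = {0,1,2}
'a' @ 1: {3,4}
'c' @ 2: {1,2,5}  (accept∈set)
'a' @ 3: {3,4}
'c' @ 4: {1,2,5}  (accept∈set)
'a' @ 5: {3,4}
'c' @ 6: {1,2,5}  (accept∈set)
end set {1,2,5} — state 1 in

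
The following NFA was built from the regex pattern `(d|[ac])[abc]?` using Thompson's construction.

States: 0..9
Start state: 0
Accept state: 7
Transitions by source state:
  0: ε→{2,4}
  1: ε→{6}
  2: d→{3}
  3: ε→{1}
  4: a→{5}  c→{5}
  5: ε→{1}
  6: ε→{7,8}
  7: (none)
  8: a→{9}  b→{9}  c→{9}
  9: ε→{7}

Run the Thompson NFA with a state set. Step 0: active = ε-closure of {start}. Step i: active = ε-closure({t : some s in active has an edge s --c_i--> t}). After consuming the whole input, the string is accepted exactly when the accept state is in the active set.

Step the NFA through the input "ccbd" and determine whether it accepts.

Answer: REJECT

Derivation:
S₀ = ε-closure({0}) = {0,2,4}
'c' @ 1: {1,5,6,7,8}  ✓accept
'c' @ 2: {7,9}  ✓accept
'b' @ 3: {}  — state set empty
rest 'd' ignored (set empty)
after full input: {}  (accept=7 not in)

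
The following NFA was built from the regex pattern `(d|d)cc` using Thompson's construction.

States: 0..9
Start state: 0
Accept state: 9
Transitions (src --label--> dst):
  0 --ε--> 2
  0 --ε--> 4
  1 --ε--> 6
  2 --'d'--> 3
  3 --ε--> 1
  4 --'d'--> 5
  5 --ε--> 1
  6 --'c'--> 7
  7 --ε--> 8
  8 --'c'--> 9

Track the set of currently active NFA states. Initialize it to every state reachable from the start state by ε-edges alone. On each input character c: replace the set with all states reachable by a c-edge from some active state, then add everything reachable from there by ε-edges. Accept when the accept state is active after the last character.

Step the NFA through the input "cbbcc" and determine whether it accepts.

start: ε-closure({0}) = {0,2,4}
'c' @ 1: {}  — state set empty
rest 'bbcc' ignored (set empty)
end set {} — state 9 not in

Answer: REJECT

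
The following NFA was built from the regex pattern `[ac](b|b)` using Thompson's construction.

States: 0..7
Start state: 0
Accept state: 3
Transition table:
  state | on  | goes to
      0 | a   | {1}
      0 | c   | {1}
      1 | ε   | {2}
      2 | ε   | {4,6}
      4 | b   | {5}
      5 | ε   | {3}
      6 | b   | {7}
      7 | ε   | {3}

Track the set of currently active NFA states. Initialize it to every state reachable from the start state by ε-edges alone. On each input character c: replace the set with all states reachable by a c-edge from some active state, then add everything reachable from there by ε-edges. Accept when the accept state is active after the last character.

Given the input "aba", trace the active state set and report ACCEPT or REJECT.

initial (ε-close {0}): {0}
'a' @ 1: {1,2,4,6}
'b' @ 2: {3,5,7}  ✓accept
'a' @ 3: {}  — state set empty
after full input: {}  (accept=3 not in)

Answer: REJECT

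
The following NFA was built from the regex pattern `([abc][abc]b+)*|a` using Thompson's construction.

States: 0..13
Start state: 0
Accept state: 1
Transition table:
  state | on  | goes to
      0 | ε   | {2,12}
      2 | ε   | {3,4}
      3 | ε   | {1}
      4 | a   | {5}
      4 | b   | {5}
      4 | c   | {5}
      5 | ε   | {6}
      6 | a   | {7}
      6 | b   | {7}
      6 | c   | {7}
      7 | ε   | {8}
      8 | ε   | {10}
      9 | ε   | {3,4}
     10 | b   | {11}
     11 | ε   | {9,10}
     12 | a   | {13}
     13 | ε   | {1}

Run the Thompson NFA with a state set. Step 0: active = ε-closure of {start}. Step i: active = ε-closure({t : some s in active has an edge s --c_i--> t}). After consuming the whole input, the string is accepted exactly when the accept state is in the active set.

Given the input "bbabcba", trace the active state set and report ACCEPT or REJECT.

S₀ = ε-closure({0}) = {0,1,2,3,4,12}
'b' @ 1: {5,6}
'b' @ 2: {7,8,10}
'a' @ 3: {}  — dead — no transitions
rest 'bcba' ignored (set empty)
end set {} — state 1 not in

Answer: REJECT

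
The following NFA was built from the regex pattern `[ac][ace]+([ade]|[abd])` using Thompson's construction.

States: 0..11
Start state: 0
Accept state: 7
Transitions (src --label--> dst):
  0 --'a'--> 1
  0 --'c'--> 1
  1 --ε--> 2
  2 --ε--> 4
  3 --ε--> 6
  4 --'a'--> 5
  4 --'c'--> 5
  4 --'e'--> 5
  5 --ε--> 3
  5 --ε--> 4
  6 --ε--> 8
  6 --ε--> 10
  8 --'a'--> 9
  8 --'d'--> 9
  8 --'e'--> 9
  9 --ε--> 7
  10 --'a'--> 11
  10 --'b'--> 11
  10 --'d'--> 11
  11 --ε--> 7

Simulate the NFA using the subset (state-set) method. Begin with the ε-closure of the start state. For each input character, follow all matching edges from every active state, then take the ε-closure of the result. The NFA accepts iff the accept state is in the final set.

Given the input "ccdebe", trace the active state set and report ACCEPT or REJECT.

Answer: REJECT

Steps:
start: ε-closure({0}) = {0}
'c' @ 1: {1,2,4}
'c' @ 2: {3,4,5,6,8,10}
'd' @ 3: {7,9,11}  (accept∈set)
'e' @ 4: {}  — state set empty
rest 'be' ignored (set empty)
final: {}; accept 7 not in set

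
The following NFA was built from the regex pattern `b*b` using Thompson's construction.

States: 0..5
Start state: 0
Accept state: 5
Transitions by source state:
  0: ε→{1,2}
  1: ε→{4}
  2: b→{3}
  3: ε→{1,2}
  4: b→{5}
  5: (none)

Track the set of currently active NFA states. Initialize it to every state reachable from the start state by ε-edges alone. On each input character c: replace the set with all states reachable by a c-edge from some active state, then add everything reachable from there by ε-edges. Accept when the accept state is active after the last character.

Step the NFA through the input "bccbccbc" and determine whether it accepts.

Answer: REJECT

Steps:
S₀ = ε-closure({0}) = {0,1,2,4}
'b' @ 1: {1,2,3,4,5}  (accept∈set)
'c' @ 2: {}  — state set empty
rest 'cbccbc' ignored (set empty)
final: {}; accept 5 not in set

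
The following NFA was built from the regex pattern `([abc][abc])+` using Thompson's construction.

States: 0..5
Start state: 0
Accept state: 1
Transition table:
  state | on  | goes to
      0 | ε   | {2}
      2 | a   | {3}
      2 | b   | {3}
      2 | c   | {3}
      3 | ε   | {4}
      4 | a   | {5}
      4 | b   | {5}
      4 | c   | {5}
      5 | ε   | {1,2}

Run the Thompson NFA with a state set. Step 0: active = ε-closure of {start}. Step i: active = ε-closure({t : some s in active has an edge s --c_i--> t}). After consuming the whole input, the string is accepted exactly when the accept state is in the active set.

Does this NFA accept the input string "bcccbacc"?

Answer: ACCEPT

Steps:
initial (ε-close {0}): {0,2}
'b' @ 1: {3,4}
'c' @ 2: {1,2,5}  [accepting]
'c' @ 3: {3,4}
'c' @ 4: {1,2,5}  [accepting]
'b' @ 5: {3,4}
'a' @ 6: {1,2,5}  [accepting]
'c' @ 7: {3,4}
'c' @ 8: {1,2,5}  [accepting]
after full input: {1,2,5}  (accept=1 in)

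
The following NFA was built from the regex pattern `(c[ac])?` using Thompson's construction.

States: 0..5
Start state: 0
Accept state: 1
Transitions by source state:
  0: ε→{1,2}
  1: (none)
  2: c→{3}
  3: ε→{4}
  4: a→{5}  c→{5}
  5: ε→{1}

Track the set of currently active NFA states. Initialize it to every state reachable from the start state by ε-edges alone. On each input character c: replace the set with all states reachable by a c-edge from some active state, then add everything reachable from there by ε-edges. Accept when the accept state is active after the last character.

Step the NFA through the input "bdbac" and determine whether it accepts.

Answer: REJECT

Steps:
initial (ε-close {0}): {0,1,2}
'b' @ 1: {}  — dead — no transitions
rest 'dbac' ignored (set empty)
after full input: {}  (accept=1 not in)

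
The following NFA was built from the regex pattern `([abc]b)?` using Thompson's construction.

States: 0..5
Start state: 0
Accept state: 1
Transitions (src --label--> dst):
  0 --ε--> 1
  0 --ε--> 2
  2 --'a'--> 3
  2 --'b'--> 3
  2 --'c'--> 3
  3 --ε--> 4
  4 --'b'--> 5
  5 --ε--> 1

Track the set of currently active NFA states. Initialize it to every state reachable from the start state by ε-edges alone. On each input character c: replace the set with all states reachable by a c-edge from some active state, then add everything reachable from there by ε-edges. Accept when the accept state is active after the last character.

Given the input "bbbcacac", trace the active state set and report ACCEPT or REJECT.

Answer: REJECT

Trace:
S₀ = ε-closure({0}) = {0,1,2}
'b' @ 1: {3,4}
'b' @ 2: {1,5}  [accepting]
'b' @ 3: {}  — state set empty
rest 'cacac' ignored (set empty)
final: {}; accept 1 not in set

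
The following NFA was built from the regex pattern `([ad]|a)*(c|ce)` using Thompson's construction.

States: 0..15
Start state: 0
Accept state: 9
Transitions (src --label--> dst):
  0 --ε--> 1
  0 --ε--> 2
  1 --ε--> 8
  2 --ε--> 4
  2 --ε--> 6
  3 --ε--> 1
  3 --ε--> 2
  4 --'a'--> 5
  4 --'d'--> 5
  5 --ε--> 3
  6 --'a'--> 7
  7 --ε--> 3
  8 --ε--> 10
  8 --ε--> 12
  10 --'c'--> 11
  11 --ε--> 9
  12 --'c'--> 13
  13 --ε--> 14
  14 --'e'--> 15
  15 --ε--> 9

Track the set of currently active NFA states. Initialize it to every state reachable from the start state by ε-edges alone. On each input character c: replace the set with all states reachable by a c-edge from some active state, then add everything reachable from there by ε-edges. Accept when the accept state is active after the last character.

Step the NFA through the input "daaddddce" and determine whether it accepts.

Answer: ACCEPT

Derivation:
initial (ε-close {0}): {0,1,2,4,6,8,10,12}
'd' @ 1: {1,2,3,4,5,6,8,10,12}
'a' @ 2: {1,2,3,4,5,6,7,8,10,12}
'a' @ 3: {1,2,3,4,5,6,7,8,10,12}
'd' @ 4: {1,2,3,4,5,6,8,10,12}
'd' @ 5: {1,2,3,4,5,6,8,10,12}
'd' @ 6: {1,2,3,4,5,6,8,10,12}
'd' @ 7: {1,2,3,4,5,6,8,10,12}
'c' @ 8: {9,11,13,14}  ✓accept
'e' @ 9: {9,15}  ✓accept
after full input: {9,15}  (accept=9 in)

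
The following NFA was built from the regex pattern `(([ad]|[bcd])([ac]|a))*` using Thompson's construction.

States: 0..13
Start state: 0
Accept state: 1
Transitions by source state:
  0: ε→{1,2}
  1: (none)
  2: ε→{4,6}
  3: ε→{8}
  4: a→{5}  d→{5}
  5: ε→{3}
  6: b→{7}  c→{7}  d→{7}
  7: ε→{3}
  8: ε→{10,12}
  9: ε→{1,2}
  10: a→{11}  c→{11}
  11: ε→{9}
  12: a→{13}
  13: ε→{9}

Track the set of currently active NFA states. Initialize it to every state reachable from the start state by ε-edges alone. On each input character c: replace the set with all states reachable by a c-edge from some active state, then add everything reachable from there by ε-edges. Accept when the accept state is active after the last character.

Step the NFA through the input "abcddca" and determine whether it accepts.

initial (ε-close {0}): {0,1,2,4,6}
'a' @ 1: {3,5,8,10,12}
'b' @ 2: {}  — state set empty
rest 'cddca' ignored (set empty)
final: {}; accept 1 not in set

Answer: REJECT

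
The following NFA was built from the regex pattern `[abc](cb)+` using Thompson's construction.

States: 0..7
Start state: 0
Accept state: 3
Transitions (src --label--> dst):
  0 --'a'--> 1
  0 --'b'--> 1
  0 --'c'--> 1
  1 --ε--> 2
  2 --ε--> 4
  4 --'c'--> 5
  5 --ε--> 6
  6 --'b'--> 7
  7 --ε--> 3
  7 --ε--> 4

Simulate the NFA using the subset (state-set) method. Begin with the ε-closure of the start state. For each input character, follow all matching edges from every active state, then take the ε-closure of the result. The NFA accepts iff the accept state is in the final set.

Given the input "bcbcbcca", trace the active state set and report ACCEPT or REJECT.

Answer: REJECT

Derivation:
S₀ = ε-closure({0}) = {0}
'b' @ 1: {1,2,4}
'c' @ 2: {5,6}
'b' @ 3: {3,4,7}  (accept∈set)
'c' @ 4: {5,6}
'b' @ 5: {3,4,7}  (accept∈set)
'c' @ 6: {5,6}
'c' @ 7: {}  — no active states
rest 'a' ignored (set empty)
final: {}; accept 3 not in set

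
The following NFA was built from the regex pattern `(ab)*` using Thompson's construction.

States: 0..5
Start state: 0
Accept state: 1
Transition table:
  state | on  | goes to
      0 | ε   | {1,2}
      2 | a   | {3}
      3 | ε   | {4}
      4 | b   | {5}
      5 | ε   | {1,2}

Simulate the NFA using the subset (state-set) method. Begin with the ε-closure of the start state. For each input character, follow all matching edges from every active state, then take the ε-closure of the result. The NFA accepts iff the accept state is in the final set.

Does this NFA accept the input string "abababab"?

Answer: ACCEPT

Trace:
S₀ = ε-closure({0}) = {0,1,2}
'a' @ 1: {3,4}
'b' @ 2: {1,2,5}  ✓accept
'a' @ 3: {3,4}
'b' @ 4: {1,2,5}  ✓accept
'a' @ 5: {3,4}
'b' @ 6: {1,2,5}  ✓accept
'a' @ 7: {3,4}
'b' @ 8: {1,2,5}  ✓accept
final: {1,2,5}; accept 1 in set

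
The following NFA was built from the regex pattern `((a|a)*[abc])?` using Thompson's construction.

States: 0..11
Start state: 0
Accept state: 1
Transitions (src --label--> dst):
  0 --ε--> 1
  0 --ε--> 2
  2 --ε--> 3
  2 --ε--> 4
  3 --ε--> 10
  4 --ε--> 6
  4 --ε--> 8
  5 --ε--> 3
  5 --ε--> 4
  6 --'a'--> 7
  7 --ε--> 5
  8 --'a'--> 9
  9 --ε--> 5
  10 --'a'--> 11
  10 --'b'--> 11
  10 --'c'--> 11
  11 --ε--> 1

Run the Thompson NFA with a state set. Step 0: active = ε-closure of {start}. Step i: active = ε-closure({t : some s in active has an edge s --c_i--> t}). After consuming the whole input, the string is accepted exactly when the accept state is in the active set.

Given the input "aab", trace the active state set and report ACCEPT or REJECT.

initial (ε-close {0}): {0,1,2,3,4,6,8,10}
'a' @ 1: {1,3,4,5,6,7,8,9,10,11}  ✓accept
'a' @ 2: {1,3,4,5,6,7,8,9,10,11}  ✓accept
'b' @ 3: {1,11}  ✓accept
end set {1,11} — state 1 in

Answer: ACCEPT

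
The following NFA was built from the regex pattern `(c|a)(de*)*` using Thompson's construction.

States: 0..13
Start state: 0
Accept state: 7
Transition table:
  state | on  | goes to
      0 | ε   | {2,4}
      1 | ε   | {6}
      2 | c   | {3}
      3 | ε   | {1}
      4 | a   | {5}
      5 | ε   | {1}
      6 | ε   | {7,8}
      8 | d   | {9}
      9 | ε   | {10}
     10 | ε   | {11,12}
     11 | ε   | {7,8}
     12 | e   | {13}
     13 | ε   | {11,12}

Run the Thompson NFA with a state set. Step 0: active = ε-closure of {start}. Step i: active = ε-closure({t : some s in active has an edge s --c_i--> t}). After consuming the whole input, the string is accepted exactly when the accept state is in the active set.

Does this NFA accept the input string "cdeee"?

Answer: ACCEPT

Trace:
start: ε-closure({0}) = {0,2,4}
'c' @ 1: {1,3,6,7,8}  (accept∈set)
'd' @ 2: {7,8,9,10,11,12}  (accept∈set)
'e' @ 3: {7,8,11,12,13}  (accept∈set)
'e' @ 4: {7,8,11,12,13}  (accept∈set)
'e' @ 5: {7,8,11,12,13}  (accept∈set)
final: {7,8,11,12,13}; accept 7 in set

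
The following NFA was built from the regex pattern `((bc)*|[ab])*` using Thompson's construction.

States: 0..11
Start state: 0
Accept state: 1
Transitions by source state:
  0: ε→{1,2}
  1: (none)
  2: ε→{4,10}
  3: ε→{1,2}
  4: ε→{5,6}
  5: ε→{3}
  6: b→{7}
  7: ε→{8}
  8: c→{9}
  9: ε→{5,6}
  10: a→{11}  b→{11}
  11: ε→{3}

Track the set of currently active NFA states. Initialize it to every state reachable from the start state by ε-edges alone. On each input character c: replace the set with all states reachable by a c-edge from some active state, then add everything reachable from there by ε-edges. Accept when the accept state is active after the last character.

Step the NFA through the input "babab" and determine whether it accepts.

start: ε-closure({0}) = {0,1,2,3,4,5,6,10}
'b' @ 1: {1,2,3,4,5,6,7,8,10,11}  (accept∈set)
'a' @ 2: {1,2,3,4,5,6,10,11}  (accept∈set)
'b' @ 3: {1,2,3,4,5,6,7,8,10,11}  (accept∈set)
'a' @ 4: {1,2,3,4,5,6,10,11}  (accept∈set)
'b' @ 5: {1,2,3,4,5,6,7,8,10,11}  (accept∈set)
final: {1,2,3,4,5,6,7,8,10,11}; accept 1 in set

Answer: ACCEPT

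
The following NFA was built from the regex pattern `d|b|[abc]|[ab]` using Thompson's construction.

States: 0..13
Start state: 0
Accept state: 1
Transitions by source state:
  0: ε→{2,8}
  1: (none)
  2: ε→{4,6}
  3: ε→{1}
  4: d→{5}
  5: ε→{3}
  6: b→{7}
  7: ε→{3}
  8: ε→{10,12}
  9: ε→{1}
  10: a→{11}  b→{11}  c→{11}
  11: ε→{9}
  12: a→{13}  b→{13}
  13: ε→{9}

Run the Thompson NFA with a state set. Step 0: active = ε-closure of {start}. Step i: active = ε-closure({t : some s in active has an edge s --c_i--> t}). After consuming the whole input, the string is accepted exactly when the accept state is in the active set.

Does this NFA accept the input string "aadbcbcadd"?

Answer: REJECT

Steps:
initial (ε-close {0}): {0,2,4,6,8,10,12}
'a' @ 1: {1,9,11,13}  (accept∈set)
'a' @ 2: {}  — no active states
rest 'dbcbcadd' ignored (set empty)
final: {}; accept 1 not in set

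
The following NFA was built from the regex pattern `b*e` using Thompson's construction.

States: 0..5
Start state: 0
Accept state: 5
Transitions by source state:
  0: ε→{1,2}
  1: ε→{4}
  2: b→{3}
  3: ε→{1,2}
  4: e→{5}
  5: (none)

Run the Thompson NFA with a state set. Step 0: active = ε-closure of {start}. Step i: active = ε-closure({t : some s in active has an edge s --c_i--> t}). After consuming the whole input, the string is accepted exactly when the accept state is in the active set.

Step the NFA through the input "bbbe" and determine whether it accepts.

Answer: ACCEPT

Trace:
start: ε-closure({0}) = {0,1,2,4}
'b' @ 1: {1,2,3,4}
'b' @ 2: {1,2,3,4}
'b' @ 3: {1,2,3,4}
'e' @ 4: {5}  ✓accept
final: {5}; accept 5 in set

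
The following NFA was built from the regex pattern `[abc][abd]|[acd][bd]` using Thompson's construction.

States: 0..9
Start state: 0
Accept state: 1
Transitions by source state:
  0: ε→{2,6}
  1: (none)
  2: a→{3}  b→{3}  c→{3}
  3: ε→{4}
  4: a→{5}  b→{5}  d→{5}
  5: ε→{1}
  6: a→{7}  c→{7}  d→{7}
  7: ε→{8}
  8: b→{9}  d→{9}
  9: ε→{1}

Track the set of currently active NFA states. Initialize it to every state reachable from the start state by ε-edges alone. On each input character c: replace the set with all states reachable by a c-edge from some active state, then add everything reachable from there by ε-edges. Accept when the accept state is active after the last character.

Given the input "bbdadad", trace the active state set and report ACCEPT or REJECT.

initial (ε-close {0}): {0,2,6}
'b' @ 1: {3,4}
'b' @ 2: {1,5}  [accepting]
'd' @ 3: {}  — no active states
rest 'adad' ignored (set empty)
end set {} — state 1 not in

Answer: REJECT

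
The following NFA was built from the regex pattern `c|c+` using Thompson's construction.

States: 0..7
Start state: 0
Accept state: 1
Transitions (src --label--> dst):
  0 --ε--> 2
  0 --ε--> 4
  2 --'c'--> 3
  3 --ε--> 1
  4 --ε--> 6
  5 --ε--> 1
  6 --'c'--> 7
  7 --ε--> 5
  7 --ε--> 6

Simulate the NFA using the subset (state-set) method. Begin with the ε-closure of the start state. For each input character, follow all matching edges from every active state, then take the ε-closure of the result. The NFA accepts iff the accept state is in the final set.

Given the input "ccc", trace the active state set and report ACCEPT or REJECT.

Answer: ACCEPT

Steps:
S₀ = ε-closure({0}) = {0,2,4,6}
'c' @ 1: {1,3,5,6,7}  (accept∈set)
'c' @ 2: {1,5,6,7}  (accept∈set)
'c' @ 3: {1,5,6,7}  (accept∈set)
after full input: {1,5,6,7}  (accept=1 in)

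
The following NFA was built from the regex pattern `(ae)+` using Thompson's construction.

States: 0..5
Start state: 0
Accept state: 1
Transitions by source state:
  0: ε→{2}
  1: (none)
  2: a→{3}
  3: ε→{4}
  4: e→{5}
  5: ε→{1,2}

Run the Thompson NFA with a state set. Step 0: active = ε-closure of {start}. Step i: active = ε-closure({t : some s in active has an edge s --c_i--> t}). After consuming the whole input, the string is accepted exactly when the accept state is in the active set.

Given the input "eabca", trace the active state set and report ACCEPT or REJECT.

Answer: REJECT

Steps:
S₀ = ε-closure({0}) = {0,2}
'e' @ 1: {}  — dead — no transitions
rest 'abca' ignored (set empty)
end set {} — state 1 not in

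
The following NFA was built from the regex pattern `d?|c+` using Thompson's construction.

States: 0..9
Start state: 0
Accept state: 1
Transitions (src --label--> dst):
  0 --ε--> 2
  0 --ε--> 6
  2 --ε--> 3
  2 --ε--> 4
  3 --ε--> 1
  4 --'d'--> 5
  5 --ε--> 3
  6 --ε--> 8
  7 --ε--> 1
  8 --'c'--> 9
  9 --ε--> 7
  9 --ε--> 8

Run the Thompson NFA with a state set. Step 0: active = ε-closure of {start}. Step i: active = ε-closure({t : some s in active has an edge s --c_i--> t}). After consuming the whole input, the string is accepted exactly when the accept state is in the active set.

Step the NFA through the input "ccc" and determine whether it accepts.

start: ε-closure({0}) = {0,1,2,3,4,6,8}
'c' @ 1: {1,7,8,9}  [accepting]
'c' @ 2: {1,7,8,9}  [accepting]
'c' @ 3: {1,7,8,9}  [accepting]
final: {1,7,8,9}; accept 1 in set

Answer: ACCEPT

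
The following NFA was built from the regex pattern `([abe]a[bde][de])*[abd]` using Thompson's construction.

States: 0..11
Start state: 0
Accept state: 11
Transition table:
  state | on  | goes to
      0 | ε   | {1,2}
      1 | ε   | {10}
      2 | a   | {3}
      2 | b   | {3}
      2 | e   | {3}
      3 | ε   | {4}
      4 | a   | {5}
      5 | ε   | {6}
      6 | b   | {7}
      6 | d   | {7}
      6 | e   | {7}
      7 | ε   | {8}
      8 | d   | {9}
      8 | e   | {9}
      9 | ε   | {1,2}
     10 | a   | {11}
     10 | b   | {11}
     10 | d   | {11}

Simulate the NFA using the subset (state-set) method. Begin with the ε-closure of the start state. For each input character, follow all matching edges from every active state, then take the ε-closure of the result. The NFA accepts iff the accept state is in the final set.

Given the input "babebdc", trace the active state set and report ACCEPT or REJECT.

Answer: REJECT

Derivation:
start: ε-closure({0}) = {0,1,2,10}
'b' @ 1: {3,4,11}  ✓accept
'a' @ 2: {5,6}
'b' @ 3: {7,8}
'e' @ 4: {1,2,9,10}
'b' @ 5: {3,4,11}  ✓accept
'd' @ 6: {}  — no active states
rest 'c' ignored (set empty)
end set {} — state 11 not in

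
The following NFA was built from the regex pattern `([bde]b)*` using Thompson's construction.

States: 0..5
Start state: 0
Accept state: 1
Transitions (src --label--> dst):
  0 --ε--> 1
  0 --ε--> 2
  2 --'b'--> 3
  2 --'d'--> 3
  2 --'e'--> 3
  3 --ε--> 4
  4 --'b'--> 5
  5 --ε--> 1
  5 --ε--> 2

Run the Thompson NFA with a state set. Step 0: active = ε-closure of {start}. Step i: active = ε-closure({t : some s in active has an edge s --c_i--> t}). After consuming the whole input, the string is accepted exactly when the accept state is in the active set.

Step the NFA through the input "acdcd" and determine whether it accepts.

Answer: REJECT

Derivation:
S₀ = ε-closure({0}) = {0,1,2}
'a' @ 1: {}  — no active states
rest 'cdcd' ignored (set empty)
final: {}; accept 1 not in set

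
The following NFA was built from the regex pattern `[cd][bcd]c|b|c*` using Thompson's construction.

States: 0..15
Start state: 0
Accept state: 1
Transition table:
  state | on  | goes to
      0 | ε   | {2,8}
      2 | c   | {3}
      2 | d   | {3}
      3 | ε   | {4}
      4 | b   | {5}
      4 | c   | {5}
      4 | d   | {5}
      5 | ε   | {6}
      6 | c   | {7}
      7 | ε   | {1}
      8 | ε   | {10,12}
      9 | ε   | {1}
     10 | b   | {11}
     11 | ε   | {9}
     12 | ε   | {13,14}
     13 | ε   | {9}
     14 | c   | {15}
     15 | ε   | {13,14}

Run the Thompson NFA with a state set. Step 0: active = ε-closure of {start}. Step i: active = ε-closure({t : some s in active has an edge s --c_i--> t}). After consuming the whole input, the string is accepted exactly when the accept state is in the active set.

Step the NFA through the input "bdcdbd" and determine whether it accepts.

Answer: REJECT

Steps:
S₀ = ε-closure({0}) = {0,1,2,8,9,10,12,13,14}
'b' @ 1: {1,9,11}  ✓accept
'd' @ 2: {}  — dead — no transitions
rest 'cdbd' ignored (set empty)
after full input: {}  (accept=1 not in)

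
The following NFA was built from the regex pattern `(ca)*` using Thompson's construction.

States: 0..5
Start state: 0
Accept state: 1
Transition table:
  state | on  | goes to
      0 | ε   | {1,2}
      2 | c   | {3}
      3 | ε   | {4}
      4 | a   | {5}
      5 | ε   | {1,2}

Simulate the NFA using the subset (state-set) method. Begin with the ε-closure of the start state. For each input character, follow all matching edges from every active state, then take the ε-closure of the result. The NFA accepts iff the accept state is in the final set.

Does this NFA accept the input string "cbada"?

S₀ = ε-closure({0}) = {0,1,2}
'c' @ 1: {3,4}
'b' @ 2: {}  — state set empty
rest 'ada' ignored (set empty)
end set {} — state 1 not in

Answer: REJECT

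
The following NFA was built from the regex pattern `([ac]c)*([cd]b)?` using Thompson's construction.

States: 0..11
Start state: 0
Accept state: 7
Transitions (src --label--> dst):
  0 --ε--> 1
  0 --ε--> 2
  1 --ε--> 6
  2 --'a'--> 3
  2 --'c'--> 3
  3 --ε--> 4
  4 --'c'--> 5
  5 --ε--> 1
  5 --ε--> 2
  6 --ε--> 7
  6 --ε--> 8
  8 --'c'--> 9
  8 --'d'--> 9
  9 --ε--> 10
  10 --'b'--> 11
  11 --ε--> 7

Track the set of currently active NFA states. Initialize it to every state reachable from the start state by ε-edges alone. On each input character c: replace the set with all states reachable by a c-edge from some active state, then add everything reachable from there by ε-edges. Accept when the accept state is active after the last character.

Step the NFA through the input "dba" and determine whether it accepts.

initial (ε-close {0}): {0,1,2,6,7,8}
'd' @ 1: {9,10}
'b' @ 2: {7,11}  ✓accept
'a' @ 3: {}  — dead — no transitions
end set {} — state 7 not in

Answer: REJECT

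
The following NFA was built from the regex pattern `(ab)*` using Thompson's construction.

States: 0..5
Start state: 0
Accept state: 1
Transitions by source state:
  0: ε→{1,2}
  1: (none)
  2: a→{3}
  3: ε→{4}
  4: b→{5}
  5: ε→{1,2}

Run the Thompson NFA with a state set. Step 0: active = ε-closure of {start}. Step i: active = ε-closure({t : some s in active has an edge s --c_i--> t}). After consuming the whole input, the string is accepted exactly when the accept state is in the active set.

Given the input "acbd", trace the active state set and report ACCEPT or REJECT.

S₀ = ε-closure({0}) = {0,1,2}
'a' @ 1: {3,4}
'c' @ 2: {}  — no active states
rest 'bd' ignored (set empty)
after full input: {}  (accept=1 not in)

Answer: REJECT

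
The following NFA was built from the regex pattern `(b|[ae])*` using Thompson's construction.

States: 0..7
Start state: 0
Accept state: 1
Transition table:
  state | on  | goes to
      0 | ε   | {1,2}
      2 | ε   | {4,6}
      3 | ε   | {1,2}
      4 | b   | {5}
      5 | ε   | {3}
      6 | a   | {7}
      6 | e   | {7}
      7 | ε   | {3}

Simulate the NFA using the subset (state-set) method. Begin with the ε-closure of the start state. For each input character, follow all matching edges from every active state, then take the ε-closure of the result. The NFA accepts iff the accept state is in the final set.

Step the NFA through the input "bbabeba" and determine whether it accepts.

Answer: ACCEPT

Trace:
S₀ = ε-closure({0}) = {0,1,2,4,6}
'b' @ 1: {1,2,3,4,5,6}  ✓accept
'b' @ 2: {1,2,3,4,5,6}  ✓accept
'a' @ 3: {1,2,3,4,6,7}  ✓accept
'b' @ 4: {1,2,3,4,5,6}  ✓accept
'e' @ 5: {1,2,3,4,6,7}  ✓accept
'b' @ 6: {1,2,3,4,5,6}  ✓accept
'a' @ 7: {1,2,3,4,6,7}  ✓accept
after full input: {1,2,3,4,6,7}  (accept=1 in)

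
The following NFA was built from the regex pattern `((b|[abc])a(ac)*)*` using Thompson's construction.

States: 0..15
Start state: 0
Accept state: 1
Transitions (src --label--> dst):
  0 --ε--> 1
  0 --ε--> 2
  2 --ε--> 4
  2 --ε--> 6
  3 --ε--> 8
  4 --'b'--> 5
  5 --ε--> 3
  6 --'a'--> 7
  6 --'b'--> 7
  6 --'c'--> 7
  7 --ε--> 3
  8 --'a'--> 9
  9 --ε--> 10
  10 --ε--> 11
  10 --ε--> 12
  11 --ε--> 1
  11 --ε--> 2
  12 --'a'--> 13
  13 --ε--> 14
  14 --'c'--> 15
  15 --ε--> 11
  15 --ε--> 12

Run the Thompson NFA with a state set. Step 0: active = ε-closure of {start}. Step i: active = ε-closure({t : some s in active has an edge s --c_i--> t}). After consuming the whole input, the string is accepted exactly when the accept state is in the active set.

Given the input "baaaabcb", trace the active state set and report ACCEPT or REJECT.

Answer: REJECT

Trace:
initial (ε-close {0}): {0,1,2,4,6}
'b' @ 1: {3,5,7,8}
'a' @ 2: {1,2,4,6,9,10,11,12}  (accept∈set)
'a' @ 3: {3,7,8,13,14}
'a' @ 4: {1,2,4,6,9,10,11,12}  (accept∈set)
'a' @ 5: {3,7,8,13,14}
'b' @ 6: {}  — dead — no transitions
rest 'cb' ignored (set empty)
end set {} — state 1 not in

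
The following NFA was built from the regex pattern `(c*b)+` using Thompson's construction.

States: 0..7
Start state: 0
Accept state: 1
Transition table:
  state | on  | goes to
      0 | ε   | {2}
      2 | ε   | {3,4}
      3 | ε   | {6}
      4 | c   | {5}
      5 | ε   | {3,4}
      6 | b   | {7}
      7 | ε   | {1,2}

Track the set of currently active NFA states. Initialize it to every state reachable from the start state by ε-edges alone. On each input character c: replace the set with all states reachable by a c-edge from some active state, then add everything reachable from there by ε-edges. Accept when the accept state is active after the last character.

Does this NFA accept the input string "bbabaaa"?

Answer: REJECT

Trace:
start: ε-closure({0}) = {0,2,3,4,6}
'b' @ 1: {1,2,3,4,6,7}  [accepting]
'b' @ 2: {1,2,3,4,6,7}  [accepting]
'a' @ 3: {}  — no active states
rest 'baaa' ignored (set empty)
end set {} — state 1 not in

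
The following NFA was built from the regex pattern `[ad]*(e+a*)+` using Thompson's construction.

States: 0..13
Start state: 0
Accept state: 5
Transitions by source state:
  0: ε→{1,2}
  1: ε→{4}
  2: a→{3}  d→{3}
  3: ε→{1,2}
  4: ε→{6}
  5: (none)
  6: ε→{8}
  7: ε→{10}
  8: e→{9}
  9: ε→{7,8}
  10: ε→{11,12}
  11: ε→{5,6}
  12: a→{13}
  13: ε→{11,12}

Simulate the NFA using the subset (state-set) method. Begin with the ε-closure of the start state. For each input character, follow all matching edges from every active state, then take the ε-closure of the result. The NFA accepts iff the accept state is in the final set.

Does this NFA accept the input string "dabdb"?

Answer: REJECT

Trace:
S₀ = ε-closure({0}) = {0,1,2,4,6,8}
'd' @ 1: {1,2,3,4,6,8}
'a' @ 2: {1,2,3,4,6,8}
'b' @ 3: {}  — no active states
rest 'db' ignored (set empty)
end set {} — state 5 not in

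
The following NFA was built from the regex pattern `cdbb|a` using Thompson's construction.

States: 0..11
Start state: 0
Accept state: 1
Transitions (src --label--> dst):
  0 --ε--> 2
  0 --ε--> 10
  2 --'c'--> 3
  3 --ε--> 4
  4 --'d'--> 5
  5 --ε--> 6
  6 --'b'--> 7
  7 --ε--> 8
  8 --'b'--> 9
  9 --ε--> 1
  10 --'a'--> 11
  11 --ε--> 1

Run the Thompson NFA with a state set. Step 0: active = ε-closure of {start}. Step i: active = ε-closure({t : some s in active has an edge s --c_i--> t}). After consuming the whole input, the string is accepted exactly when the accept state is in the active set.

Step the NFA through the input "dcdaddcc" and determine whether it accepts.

S₀ = ε-closure({0}) = {0,2,10}
'd' @ 1: {}  — state set empty
rest 'cdaddcc' ignored (set empty)
end set {} — state 1 not in

Answer: REJECT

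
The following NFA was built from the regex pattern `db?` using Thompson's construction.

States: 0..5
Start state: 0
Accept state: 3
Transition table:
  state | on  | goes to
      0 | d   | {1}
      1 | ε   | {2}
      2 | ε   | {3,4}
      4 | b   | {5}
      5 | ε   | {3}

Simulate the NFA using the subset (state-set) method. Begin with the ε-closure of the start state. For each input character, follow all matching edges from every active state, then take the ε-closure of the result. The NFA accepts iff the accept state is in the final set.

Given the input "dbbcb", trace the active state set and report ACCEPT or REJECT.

initial (ε-close {0}): {0}
'd' @ 1: {1,2,3,4}  (accept∈set)
'b' @ 2: {3,5}  (accept∈set)
'b' @ 3: {}  — state set empty
rest 'cb' ignored (set empty)
final: {}; accept 3 not in set

Answer: REJECT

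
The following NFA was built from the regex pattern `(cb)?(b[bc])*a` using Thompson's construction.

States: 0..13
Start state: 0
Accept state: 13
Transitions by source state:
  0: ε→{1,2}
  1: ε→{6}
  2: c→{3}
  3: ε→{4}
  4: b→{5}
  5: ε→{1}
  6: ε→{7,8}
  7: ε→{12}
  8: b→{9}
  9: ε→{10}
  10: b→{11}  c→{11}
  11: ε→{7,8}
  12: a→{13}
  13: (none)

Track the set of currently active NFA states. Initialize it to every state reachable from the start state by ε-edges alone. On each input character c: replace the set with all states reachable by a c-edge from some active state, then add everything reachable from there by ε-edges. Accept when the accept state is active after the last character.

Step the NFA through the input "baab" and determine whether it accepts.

Answer: REJECT

Steps:
initial (ε-close {0}): {0,1,2,6,7,8,12}
'b' @ 1: {9,10}
'a' @ 2: {}  — state set empty
rest 'ab' ignored (set empty)
final: {}; accept 13 not in set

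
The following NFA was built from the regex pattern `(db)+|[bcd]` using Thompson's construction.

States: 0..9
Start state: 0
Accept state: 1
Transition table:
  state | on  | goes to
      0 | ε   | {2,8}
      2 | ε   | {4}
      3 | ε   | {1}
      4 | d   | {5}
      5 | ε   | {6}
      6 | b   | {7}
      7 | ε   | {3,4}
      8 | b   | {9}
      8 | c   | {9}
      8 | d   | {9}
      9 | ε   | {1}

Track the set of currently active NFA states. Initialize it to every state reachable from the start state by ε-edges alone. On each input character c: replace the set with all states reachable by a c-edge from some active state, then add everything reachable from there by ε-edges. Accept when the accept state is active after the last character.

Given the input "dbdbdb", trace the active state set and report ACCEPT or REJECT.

Answer: ACCEPT

Trace:
initial (ε-close {0}): {0,2,4,8}
'd' @ 1: {1,5,6,9}  ✓accept
'b' @ 2: {1,3,4,7}  ✓accept
'd' @ 3: {5,6}
'b' @ 4: {1,3,4,7}  ✓accept
'd' @ 5: {5,6}
'b' @ 6: {1,3,4,7}  ✓accept
after full input: {1,3,4,7}  (accept=1 in)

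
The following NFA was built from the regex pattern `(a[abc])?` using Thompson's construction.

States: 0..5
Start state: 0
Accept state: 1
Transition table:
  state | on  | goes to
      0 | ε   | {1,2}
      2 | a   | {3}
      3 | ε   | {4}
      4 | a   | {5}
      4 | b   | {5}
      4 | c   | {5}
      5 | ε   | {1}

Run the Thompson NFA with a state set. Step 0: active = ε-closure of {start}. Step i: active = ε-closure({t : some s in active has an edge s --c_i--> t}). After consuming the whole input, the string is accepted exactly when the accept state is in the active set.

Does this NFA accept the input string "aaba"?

Answer: REJECT

Trace:
initial (ε-close {0}): {0,1,2}
'a' @ 1: {3,4}
'a' @ 2: {1,5}  ✓accept
'b' @ 3: {}  — no active states
rest 'a' ignored (set empty)
end set {} — state 1 not in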